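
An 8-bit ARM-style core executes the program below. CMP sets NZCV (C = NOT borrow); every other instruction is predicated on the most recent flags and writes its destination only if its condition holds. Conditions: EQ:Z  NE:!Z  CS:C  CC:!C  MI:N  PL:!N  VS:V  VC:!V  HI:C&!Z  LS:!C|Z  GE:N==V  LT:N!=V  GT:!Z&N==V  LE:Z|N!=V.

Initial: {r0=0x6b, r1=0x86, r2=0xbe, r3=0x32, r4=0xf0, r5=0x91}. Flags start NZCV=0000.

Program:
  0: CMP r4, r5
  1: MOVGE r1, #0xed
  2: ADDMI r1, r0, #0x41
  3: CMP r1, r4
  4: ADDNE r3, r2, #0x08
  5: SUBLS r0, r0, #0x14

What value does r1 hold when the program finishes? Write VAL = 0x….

VAL = 0xed

[0] flags=0010 → (cmp)
[1] flags=0010 GE?T → r1=0xed
[2] flags=0010 MI?F → skip
[3] flags=1000 → (cmp)
[4] flags=1000 NE?T → r3=0xc6
[5] flags=1000 LS?T → r0=0x57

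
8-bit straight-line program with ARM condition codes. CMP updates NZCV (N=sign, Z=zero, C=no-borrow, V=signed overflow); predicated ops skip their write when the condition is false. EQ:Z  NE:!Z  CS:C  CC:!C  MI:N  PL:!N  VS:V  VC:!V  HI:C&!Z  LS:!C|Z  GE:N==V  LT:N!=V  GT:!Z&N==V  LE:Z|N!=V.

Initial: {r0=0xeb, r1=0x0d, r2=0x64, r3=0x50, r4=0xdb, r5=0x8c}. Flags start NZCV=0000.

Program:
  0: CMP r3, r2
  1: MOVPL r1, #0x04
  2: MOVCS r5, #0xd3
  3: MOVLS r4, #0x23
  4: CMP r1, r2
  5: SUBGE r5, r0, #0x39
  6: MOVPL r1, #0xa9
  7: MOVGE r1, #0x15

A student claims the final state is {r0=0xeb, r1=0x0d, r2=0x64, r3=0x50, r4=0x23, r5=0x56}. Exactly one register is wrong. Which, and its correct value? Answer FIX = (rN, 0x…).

0: ✓ CMP  NZCV=1000
1: · MOVPL
2: · MOVCS
3: ✓ MOVLS  r4←0x23
4: ✓ CMP  NZCV=1000
5: · SUBGE
6: · MOVPL
7: · MOVGE

FIX = (r5, 0x8c)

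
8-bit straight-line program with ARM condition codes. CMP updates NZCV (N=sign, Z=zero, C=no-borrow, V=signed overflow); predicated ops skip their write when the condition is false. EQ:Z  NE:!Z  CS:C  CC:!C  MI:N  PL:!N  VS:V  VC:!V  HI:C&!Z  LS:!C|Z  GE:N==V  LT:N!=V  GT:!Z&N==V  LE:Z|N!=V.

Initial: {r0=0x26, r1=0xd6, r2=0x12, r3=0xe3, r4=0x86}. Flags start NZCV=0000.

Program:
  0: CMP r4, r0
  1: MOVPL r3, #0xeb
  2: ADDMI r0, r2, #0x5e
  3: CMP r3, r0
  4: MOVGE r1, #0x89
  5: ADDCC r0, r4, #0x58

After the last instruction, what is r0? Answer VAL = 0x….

0: ✓ CMP  NZCV=0011
1: ✓ MOVPL  r3←0xeb
2: · ADDMI
3: ✓ CMP  NZCV=1010
4: · MOVGE
5: · ADDCC

VAL = 0x26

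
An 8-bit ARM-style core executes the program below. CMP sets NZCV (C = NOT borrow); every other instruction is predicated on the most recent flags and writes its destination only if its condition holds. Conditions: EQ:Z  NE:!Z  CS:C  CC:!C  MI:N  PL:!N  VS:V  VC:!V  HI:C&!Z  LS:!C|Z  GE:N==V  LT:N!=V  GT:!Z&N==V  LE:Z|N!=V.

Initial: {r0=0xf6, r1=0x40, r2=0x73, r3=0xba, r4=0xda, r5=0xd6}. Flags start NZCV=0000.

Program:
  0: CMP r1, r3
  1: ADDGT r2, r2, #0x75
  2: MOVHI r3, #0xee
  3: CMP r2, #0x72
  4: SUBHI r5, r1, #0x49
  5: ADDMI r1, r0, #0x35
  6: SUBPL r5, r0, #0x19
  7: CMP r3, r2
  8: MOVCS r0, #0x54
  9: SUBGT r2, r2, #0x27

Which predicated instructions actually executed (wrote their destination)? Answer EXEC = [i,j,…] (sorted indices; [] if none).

EXEC = [1,4,6]

0: ✓ CMP  NZCV=1001
1: ✓ ADDGT  r2←0xe8
2: · MOVHI
3: ✓ CMP  NZCV=0011
4: ✓ SUBHI  r5←0xf7
5: · ADDMI
6: ✓ SUBPL  r5←0xdd
7: ✓ CMP  NZCV=1000
8: · MOVCS
9: · SUBGT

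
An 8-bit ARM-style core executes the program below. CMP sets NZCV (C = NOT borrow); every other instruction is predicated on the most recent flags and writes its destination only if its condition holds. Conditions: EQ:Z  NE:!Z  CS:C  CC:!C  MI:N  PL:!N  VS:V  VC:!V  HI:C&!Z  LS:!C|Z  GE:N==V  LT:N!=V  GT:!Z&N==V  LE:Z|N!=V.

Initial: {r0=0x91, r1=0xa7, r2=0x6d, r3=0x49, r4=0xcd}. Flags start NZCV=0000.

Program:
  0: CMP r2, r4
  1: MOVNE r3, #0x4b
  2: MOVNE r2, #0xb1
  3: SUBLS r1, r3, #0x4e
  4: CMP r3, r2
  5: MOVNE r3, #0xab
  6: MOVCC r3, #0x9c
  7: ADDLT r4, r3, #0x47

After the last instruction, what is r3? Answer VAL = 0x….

VAL = 0x9c

[0] flags=1001 → (cmp)
[1] flags=1001 NE?T → r3=0x4b
[2] flags=1001 NE?T → r2=0xb1
[3] flags=1001 LS?T → r1=0xfd
[4] flags=1001 → (cmp)
[5] flags=1001 NE?T → r3=0xab
[6] flags=1001 CC?T → r3=0x9c
[7] flags=1001 LT?F → skip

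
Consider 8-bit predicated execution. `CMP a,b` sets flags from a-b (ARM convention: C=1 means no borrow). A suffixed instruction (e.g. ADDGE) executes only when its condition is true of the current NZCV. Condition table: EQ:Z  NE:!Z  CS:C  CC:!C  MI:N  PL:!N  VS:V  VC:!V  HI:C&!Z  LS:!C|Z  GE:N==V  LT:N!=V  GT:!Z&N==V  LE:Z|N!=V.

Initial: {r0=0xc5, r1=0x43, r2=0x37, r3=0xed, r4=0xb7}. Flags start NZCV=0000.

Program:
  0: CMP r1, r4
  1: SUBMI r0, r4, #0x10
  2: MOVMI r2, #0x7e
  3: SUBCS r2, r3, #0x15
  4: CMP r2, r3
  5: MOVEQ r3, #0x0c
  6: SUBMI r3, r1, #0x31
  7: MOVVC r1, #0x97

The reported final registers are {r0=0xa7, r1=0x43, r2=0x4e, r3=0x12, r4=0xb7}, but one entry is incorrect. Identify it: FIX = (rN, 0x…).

FIX = (r2, 0x7e)

0: ✓ CMP  NZCV=1001
1: ✓ SUBMI  r0←0xa7
2: ✓ MOVMI  r2←0x7e
3: · SUBCS
4: ✓ CMP  NZCV=1001
5: · MOVEQ
6: ✓ SUBMI  r3←0x12
7: · MOVVC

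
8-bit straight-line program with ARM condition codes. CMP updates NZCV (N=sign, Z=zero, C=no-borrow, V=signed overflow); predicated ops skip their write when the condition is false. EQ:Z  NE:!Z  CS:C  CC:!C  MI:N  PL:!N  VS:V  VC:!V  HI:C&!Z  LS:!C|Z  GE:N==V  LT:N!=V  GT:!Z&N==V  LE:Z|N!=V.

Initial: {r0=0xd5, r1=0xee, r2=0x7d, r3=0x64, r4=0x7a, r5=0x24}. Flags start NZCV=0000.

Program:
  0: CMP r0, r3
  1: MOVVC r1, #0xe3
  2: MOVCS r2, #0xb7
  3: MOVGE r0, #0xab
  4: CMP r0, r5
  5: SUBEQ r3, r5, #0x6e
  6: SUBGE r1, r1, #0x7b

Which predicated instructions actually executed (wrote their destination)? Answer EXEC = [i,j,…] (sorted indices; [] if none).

0: ✓ CMP  NZCV=0011
1: · MOVVC
2: ✓ MOVCS  r2←0xb7
3: · MOVGE
4: ✓ CMP  NZCV=1010
5: · SUBEQ
6: · SUBGE

EXEC = [2]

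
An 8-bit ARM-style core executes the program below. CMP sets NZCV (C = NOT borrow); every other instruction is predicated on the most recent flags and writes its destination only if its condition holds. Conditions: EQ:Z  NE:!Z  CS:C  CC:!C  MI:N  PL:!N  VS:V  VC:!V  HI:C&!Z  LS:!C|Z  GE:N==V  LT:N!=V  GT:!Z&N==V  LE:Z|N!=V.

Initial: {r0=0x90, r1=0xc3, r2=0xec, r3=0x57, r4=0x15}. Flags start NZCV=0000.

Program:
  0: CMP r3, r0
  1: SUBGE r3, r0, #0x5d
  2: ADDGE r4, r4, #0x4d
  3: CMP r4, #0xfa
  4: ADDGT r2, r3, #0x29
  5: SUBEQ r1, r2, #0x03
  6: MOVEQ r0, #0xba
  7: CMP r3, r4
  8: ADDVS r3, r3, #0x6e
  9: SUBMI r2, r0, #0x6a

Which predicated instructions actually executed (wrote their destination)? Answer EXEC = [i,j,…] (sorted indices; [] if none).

[0] flags=1001 → (cmp)
[1] flags=1001 GE?T → r3=0x33
[2] flags=1001 GE?T → r4=0x62
[3] flags=0000 → (cmp)
[4] flags=0000 GT?T → r2=0x5c
[5] flags=0000 EQ?F → skip
[6] flags=0000 EQ?F → skip
[7] flags=1000 → (cmp)
[8] flags=1000 VS?F → skip
[9] flags=1000 MI?T → r2=0x26

EXEC = [1,2,4,9]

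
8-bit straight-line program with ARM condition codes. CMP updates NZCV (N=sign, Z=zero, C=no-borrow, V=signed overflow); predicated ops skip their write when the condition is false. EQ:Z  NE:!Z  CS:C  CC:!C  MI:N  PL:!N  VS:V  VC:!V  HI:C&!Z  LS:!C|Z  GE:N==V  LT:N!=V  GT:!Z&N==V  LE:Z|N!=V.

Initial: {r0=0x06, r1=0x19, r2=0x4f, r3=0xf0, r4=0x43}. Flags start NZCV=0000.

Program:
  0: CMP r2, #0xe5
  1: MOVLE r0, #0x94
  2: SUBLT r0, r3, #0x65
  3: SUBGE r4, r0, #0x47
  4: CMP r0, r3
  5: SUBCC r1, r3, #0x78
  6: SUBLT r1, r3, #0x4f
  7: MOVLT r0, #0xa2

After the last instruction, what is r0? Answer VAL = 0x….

VAL = 0x06

[0] flags=0000 → (cmp)
[1] flags=0000 LE?F → skip
[2] flags=0000 LT?F → skip
[3] flags=0000 GE?T → r4=0xbf
[4] flags=0000 → (cmp)
[5] flags=0000 CC?T → r1=0x78
[6] flags=0000 LT?F → skip
[7] flags=0000 LT?F → skip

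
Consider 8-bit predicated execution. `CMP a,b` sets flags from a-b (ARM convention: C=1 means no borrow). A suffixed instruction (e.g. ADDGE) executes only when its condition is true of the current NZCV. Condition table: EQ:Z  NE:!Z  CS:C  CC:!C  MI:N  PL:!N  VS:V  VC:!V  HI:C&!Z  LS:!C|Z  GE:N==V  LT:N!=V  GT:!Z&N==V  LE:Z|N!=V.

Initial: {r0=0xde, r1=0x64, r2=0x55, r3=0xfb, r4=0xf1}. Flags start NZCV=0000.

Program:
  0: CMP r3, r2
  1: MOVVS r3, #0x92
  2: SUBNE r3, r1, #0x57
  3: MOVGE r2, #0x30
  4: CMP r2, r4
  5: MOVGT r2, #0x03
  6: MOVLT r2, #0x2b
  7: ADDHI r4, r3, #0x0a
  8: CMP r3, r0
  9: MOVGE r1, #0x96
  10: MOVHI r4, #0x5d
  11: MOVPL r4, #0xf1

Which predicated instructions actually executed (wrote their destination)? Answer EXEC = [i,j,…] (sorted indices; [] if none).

[0] flags=1010 → (cmp)
[1] flags=1010 VS?F → skip
[2] flags=1010 NE?T → r3=0x0d
[3] flags=1010 GE?F → skip
[4] flags=0000 → (cmp)
[5] flags=0000 GT?T → r2=0x03
[6] flags=0000 LT?F → skip
[7] flags=0000 HI?F → skip
[8] flags=0000 → (cmp)
[9] flags=0000 GE?T → r1=0x96
[10] flags=0000 HI?F → skip
[11] flags=0000 PL?T → r4=0xf1

EXEC = [2,5,9,11]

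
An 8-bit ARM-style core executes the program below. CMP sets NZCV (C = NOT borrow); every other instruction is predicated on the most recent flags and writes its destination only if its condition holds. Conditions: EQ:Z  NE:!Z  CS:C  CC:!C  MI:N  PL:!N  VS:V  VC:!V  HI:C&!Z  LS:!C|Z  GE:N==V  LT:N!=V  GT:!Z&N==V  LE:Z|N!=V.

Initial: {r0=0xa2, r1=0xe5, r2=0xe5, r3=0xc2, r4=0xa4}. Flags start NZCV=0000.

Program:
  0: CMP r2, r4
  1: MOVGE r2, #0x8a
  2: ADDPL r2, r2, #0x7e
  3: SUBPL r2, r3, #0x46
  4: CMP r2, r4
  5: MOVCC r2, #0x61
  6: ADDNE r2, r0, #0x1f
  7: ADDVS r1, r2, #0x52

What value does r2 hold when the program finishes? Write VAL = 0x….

[0] flags=0010 → (cmp)
[1] flags=0010 GE?T → r2=0x8a
[2] flags=0010 PL?T → r2=0x08
[3] flags=0010 PL?T → r2=0x7c
[4] flags=1001 → (cmp)
[5] flags=1001 CC?T → r2=0x61
[6] flags=1001 NE?T → r2=0xc1
[7] flags=1001 VS?T → r1=0x13

VAL = 0xc1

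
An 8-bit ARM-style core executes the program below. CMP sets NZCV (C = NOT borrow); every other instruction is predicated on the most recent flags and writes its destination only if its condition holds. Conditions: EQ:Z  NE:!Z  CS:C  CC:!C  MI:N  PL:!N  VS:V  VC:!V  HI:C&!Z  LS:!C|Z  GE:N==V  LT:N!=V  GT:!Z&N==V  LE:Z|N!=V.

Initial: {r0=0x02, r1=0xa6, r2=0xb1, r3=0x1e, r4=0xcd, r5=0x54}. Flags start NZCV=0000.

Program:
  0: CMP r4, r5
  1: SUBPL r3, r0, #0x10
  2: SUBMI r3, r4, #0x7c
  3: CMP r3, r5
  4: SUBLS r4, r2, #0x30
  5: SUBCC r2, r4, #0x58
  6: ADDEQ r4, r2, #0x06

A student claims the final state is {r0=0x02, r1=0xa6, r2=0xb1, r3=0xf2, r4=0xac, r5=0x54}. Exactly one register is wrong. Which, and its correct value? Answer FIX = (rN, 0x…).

FIX = (r4, 0xcd)

0: ✓ CMP  NZCV=0011
1: ✓ SUBPL  r3←0xf2
2: · SUBMI
3: ✓ CMP  NZCV=1010
4: · SUBLS
5: · SUBCC
6: · ADDEQ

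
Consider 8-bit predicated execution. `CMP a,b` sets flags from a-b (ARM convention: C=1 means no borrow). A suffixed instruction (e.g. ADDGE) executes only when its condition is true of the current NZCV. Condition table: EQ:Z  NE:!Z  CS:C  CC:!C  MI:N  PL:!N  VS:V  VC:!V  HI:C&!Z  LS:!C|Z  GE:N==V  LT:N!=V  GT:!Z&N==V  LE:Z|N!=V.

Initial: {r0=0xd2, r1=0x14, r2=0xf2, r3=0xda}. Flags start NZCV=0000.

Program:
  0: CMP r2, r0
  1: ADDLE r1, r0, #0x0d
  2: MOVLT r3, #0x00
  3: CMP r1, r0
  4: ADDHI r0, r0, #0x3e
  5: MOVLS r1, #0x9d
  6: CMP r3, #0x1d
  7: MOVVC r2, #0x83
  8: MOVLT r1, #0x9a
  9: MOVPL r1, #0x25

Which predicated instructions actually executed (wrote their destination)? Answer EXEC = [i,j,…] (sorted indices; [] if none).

EXEC = [5,7,8]

[0] flags=0010 → (cmp)
[1] flags=0010 LE?F → skip
[2] flags=0010 LT?F → skip
[3] flags=0000 → (cmp)
[4] flags=0000 HI?F → skip
[5] flags=0000 LS?T → r1=0x9d
[6] flags=1010 → (cmp)
[7] flags=1010 VC?T → r2=0x83
[8] flags=1010 LT?T → r1=0x9a
[9] flags=1010 PL?F → skip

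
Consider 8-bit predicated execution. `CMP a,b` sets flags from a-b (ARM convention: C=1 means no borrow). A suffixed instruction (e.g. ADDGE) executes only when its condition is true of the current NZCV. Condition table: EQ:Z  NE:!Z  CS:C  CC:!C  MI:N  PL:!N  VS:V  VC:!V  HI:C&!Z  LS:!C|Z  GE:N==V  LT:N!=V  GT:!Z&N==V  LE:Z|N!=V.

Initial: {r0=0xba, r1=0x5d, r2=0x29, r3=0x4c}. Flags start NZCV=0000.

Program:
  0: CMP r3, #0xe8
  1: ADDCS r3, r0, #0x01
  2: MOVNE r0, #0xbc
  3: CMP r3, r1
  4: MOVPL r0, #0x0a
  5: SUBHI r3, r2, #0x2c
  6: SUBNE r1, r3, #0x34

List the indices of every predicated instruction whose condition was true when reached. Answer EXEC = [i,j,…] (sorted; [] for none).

EXEC = [2,6]

0: ✓ CMP  NZCV=0000
1: · ADDCS
2: ✓ MOVNE  r0←0xbc
3: ✓ CMP  NZCV=1000
4: · MOVPL
5: · SUBHI
6: ✓ SUBNE  r1←0x18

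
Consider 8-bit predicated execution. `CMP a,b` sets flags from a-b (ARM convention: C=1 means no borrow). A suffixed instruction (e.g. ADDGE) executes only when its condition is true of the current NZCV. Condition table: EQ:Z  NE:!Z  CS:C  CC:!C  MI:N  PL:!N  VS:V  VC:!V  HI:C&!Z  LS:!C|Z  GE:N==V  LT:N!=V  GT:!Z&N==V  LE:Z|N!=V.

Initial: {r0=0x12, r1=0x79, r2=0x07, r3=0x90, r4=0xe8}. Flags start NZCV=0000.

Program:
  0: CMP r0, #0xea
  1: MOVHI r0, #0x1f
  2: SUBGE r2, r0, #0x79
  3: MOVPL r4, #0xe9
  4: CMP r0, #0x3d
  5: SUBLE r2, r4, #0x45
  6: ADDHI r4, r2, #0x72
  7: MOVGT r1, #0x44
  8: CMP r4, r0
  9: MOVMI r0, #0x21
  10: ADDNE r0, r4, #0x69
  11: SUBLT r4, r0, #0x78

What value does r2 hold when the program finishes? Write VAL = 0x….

0: ✓ CMP  NZCV=0000
1: · MOVHI
2: ✓ SUBGE  r2←0x99
3: ✓ MOVPL  r4←0xe9
4: ✓ CMP  NZCV=1000
5: ✓ SUBLE  r2←0xa4
6: · ADDHI
7: · MOVGT
8: ✓ CMP  NZCV=1010
9: ✓ MOVMI  r0←0x21
10: ✓ ADDNE  r0←0x52
11: ✓ SUBLT  r4←0xda

VAL = 0xa4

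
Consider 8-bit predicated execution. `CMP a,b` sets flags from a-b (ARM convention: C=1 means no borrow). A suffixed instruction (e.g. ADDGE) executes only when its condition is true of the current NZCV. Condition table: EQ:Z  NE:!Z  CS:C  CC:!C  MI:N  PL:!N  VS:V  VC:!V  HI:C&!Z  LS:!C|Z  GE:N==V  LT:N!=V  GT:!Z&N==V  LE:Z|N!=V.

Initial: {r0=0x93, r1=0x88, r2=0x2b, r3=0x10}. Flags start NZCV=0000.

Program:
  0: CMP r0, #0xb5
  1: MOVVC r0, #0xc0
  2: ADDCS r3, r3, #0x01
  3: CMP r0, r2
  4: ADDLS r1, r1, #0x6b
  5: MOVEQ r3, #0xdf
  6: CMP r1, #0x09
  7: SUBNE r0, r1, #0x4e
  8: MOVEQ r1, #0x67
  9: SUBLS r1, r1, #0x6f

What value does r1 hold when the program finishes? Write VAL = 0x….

VAL = 0x88

[0] flags=1000 → (cmp)
[1] flags=1000 VC?T → r0=0xc0
[2] flags=1000 CS?F → skip
[3] flags=1010 → (cmp)
[4] flags=1010 LS?F → skip
[5] flags=1010 EQ?F → skip
[6] flags=0011 → (cmp)
[7] flags=0011 NE?T → r0=0x3a
[8] flags=0011 EQ?F → skip
[9] flags=0011 LS?F → skip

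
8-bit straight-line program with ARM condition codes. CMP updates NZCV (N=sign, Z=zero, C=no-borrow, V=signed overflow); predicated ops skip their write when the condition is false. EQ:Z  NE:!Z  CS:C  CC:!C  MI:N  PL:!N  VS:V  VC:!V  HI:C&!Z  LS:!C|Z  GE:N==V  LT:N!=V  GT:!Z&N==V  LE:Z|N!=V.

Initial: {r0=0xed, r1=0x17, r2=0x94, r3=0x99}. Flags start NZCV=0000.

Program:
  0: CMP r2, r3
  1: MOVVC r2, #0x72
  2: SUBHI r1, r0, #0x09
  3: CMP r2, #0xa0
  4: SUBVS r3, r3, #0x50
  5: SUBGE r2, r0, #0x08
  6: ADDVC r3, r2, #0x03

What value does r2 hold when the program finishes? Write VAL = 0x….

VAL = 0xe5

0: ✓ CMP  NZCV=1000
1: ✓ MOVVC  r2←0x72
2: · SUBHI
3: ✓ CMP  NZCV=1001
4: ✓ SUBVS  r3←0x49
5: ✓ SUBGE  r2←0xe5
6: · ADDVC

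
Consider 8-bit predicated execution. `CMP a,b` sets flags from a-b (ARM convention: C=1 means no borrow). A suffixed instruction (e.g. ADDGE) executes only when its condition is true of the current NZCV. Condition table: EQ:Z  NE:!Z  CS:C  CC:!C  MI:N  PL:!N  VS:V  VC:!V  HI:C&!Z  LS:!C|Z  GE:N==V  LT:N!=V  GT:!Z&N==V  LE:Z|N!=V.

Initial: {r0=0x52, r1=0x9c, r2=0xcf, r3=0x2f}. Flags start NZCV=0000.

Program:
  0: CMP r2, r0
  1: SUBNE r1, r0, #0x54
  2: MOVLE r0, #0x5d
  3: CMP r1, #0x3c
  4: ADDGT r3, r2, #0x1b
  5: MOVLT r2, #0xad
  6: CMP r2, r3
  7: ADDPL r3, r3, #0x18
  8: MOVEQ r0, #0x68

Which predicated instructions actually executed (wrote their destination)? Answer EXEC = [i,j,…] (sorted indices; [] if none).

[0] flags=0011 → (cmp)
[1] flags=0011 NE?T → r1=0xfe
[2] flags=0011 LE?T → r0=0x5d
[3] flags=1010 → (cmp)
[4] flags=1010 GT?F → skip
[5] flags=1010 LT?T → r2=0xad
[6] flags=0011 → (cmp)
[7] flags=0011 PL?T → r3=0x47
[8] flags=0011 EQ?F → skip

EXEC = [1,2,5,7]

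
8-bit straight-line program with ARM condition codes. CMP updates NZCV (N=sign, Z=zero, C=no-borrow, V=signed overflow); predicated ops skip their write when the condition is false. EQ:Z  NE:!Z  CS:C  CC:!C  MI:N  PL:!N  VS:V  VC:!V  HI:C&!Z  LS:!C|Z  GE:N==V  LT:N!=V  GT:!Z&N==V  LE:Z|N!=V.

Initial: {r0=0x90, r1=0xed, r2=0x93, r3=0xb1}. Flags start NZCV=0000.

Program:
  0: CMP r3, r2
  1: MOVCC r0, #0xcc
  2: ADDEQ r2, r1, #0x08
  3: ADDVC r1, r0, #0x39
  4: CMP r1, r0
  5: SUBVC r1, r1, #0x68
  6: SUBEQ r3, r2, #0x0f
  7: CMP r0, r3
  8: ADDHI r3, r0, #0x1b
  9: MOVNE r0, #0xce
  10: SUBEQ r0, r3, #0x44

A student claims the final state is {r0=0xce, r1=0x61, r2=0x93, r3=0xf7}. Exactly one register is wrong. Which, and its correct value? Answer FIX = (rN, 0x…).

FIX = (r3, 0xb1)

[0] flags=0010 → (cmp)
[1] flags=0010 CC?F → skip
[2] flags=0010 EQ?F → skip
[3] flags=0010 VC?T → r1=0xc9
[4] flags=0010 → (cmp)
[5] flags=0010 VC?T → r1=0x61
[6] flags=0010 EQ?F → skip
[7] flags=1000 → (cmp)
[8] flags=1000 HI?F → skip
[9] flags=1000 NE?T → r0=0xce
[10] flags=1000 EQ?F → skip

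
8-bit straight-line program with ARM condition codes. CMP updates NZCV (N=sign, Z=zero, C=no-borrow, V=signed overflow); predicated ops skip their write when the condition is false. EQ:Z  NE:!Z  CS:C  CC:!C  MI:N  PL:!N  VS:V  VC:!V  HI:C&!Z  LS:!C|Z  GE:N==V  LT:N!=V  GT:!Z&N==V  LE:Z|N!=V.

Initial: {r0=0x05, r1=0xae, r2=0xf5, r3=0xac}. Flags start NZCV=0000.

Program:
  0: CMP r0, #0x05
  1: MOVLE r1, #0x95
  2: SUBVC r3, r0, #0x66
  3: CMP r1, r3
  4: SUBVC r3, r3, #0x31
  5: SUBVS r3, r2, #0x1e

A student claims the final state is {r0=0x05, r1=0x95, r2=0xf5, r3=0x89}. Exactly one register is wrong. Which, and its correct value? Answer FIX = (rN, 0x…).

[0] flags=0110 → (cmp)
[1] flags=0110 LE?T → r1=0x95
[2] flags=0110 VC?T → r3=0x9f
[3] flags=1000 → (cmp)
[4] flags=1000 VC?T → r3=0x6e
[5] flags=1000 VS?F → skip

FIX = (r3, 0x6e)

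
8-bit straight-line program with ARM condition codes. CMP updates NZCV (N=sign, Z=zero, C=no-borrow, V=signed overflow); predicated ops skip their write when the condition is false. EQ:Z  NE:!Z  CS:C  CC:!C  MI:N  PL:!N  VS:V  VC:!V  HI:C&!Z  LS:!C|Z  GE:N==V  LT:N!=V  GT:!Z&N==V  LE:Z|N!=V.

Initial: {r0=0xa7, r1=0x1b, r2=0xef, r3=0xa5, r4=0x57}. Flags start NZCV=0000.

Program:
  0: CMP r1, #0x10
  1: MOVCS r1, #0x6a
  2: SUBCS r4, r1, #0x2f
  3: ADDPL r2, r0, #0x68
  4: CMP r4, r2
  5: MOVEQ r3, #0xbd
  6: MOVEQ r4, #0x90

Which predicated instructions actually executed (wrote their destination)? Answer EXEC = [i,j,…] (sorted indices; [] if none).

EXEC = [1,2,3]

[0] flags=0010 → (cmp)
[1] flags=0010 CS?T → r1=0x6a
[2] flags=0010 CS?T → r4=0x3b
[3] flags=0010 PL?T → r2=0x0f
[4] flags=0010 → (cmp)
[5] flags=0010 EQ?F → skip
[6] flags=0010 EQ?F → skip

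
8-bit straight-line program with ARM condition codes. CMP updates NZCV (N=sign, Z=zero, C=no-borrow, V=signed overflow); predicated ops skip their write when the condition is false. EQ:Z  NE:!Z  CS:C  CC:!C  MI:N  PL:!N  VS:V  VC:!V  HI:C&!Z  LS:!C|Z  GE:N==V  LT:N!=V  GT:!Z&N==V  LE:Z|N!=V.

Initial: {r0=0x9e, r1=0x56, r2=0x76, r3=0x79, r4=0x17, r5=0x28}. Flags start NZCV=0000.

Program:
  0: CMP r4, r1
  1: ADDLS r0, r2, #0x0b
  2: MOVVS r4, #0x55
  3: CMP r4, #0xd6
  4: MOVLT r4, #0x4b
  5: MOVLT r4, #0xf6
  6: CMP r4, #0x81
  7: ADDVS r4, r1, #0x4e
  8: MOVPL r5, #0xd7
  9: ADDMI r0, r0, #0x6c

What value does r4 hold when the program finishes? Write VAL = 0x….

VAL = 0xa4

0: ✓ CMP  NZCV=1000
1: ✓ ADDLS  r0←0x81
2: · MOVVS
3: ✓ CMP  NZCV=0000
4: · MOVLT
5: · MOVLT
6: ✓ CMP  NZCV=1001
7: ✓ ADDVS  r4←0xa4
8: · MOVPL
9: ✓ ADDMI  r0←0xed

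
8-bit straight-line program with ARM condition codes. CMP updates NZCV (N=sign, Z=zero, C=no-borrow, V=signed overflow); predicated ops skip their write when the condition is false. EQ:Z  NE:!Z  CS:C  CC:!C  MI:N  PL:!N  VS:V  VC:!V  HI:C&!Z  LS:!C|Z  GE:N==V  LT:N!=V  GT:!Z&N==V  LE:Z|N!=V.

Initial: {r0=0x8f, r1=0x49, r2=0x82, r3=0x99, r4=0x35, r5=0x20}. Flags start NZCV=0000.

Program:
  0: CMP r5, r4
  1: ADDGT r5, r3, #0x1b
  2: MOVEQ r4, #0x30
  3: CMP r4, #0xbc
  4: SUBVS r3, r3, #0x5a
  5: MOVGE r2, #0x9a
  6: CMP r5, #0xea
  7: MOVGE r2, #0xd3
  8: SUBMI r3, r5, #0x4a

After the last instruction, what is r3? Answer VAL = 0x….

0: ✓ CMP  NZCV=1000
1: · ADDGT
2: · MOVEQ
3: ✓ CMP  NZCV=0000
4: · SUBVS
5: ✓ MOVGE  r2←0x9a
6: ✓ CMP  NZCV=0000
7: ✓ MOVGE  r2←0xd3
8: · SUBMI

VAL = 0x99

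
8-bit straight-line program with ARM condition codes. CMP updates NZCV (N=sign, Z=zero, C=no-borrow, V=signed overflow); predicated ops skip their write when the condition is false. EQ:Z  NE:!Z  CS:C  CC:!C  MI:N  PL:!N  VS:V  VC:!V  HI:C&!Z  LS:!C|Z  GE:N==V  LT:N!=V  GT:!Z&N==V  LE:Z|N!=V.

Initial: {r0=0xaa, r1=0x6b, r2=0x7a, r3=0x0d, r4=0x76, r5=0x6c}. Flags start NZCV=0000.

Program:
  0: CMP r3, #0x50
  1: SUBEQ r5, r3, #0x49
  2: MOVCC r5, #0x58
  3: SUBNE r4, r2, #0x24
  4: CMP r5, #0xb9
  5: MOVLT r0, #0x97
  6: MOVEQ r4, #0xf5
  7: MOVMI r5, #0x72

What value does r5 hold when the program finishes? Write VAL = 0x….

VAL = 0x72

0: ✓ CMP  NZCV=1000
1: · SUBEQ
2: ✓ MOVCC  r5←0x58
3: ✓ SUBNE  r4←0x56
4: ✓ CMP  NZCV=1001
5: · MOVLT
6: · MOVEQ
7: ✓ MOVMI  r5←0x72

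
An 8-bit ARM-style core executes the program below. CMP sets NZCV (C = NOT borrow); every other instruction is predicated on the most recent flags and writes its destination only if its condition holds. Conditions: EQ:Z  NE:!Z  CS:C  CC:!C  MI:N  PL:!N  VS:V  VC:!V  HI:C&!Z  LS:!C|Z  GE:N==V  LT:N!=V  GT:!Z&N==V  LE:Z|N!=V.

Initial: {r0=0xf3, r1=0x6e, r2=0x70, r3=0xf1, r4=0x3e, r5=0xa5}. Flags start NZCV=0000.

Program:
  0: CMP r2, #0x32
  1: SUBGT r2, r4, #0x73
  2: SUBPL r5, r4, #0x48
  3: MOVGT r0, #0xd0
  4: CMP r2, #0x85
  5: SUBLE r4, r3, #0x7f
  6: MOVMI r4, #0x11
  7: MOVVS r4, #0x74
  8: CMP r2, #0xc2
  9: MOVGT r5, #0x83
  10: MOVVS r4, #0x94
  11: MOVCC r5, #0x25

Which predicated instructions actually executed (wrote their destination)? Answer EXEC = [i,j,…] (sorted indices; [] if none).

EXEC = [1,2,3,9]

[0] flags=0010 → (cmp)
[1] flags=0010 GT?T → r2=0xcb
[2] flags=0010 PL?T → r5=0xf6
[3] flags=0010 GT?T → r0=0xd0
[4] flags=0010 → (cmp)
[5] flags=0010 LE?F → skip
[6] flags=0010 MI?F → skip
[7] flags=0010 VS?F → skip
[8] flags=0010 → (cmp)
[9] flags=0010 GT?T → r5=0x83
[10] flags=0010 VS?F → skip
[11] flags=0010 CC?F → skip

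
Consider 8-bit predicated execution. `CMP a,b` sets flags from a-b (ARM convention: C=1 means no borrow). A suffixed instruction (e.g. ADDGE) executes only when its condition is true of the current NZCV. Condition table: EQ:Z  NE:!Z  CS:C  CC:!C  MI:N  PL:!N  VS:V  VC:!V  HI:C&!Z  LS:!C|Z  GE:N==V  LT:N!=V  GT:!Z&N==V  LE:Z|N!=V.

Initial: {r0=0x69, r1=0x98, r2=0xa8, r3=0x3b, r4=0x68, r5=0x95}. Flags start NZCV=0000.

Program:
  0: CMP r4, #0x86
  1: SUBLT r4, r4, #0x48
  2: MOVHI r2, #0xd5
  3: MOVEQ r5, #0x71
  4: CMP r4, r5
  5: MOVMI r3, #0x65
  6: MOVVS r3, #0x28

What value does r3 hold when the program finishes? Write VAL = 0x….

VAL = 0x28

[0] flags=1001 → (cmp)
[1] flags=1001 LT?F → skip
[2] flags=1001 HI?F → skip
[3] flags=1001 EQ?F → skip
[4] flags=1001 → (cmp)
[5] flags=1001 MI?T → r3=0x65
[6] flags=1001 VS?T → r3=0x28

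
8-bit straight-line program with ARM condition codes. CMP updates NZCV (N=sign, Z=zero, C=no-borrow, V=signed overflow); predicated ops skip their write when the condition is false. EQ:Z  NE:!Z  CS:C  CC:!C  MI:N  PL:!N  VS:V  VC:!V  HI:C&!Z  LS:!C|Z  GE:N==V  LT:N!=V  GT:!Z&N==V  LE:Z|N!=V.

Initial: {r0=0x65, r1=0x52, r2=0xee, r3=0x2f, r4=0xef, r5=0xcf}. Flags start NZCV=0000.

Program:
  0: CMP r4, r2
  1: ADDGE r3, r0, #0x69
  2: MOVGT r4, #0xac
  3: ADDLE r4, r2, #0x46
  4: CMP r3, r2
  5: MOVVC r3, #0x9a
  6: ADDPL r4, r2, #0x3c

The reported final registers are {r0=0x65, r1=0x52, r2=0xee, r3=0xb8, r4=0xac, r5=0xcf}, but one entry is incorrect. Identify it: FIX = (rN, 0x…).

FIX = (r3, 0x9a)

0: ✓ CMP  NZCV=0010
1: ✓ ADDGE  r3←0xce
2: ✓ MOVGT  r4←0xac
3: · ADDLE
4: ✓ CMP  NZCV=1000
5: ✓ MOVVC  r3←0x9a
6: · ADDPL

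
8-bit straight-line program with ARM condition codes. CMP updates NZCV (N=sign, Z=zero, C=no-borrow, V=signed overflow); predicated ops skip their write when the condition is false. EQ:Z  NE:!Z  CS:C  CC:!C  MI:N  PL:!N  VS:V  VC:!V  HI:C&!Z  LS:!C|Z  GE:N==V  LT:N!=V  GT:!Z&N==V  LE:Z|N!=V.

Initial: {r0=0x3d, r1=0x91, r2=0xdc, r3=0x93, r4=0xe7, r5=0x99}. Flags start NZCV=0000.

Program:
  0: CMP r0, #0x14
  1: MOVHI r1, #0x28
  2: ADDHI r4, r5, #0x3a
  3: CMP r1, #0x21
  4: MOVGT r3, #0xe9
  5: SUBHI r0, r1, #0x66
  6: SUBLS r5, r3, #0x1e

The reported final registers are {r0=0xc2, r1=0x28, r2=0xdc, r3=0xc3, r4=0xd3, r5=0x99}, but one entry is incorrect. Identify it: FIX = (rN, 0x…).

0: ✓ CMP  NZCV=0010
1: ✓ MOVHI  r1←0x28
2: ✓ ADDHI  r4←0xd3
3: ✓ CMP  NZCV=0010
4: ✓ MOVGT  r3←0xe9
5: ✓ SUBHI  r0←0xc2
6: · SUBLS

FIX = (r3, 0xe9)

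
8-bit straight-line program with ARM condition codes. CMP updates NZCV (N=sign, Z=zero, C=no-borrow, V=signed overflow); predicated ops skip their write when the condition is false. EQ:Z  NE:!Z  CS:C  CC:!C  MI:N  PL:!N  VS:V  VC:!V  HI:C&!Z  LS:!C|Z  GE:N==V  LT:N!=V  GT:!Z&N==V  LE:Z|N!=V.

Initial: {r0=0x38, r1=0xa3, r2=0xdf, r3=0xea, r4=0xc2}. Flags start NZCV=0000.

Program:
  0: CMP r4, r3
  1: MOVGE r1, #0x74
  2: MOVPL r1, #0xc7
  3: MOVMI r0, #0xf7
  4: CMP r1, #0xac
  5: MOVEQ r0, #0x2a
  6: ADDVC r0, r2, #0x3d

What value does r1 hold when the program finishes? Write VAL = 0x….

VAL = 0xa3

[0] flags=1000 → (cmp)
[1] flags=1000 GE?F → skip
[2] flags=1000 PL?F → skip
[3] flags=1000 MI?T → r0=0xf7
[4] flags=1000 → (cmp)
[5] flags=1000 EQ?F → skip
[6] flags=1000 VC?T → r0=0x1c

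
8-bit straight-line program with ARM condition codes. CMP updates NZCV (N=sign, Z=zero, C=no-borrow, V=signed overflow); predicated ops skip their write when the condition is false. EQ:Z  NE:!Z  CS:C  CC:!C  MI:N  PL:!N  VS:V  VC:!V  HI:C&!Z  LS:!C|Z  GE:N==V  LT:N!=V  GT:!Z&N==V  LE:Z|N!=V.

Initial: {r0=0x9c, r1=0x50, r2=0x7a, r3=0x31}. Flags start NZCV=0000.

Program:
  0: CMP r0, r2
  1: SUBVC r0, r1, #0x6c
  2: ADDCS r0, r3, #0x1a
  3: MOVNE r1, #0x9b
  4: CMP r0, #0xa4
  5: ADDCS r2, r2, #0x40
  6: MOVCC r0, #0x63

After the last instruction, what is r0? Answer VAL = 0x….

0: ✓ CMP  NZCV=0011
1: · SUBVC
2: ✓ ADDCS  r0←0x4b
3: ✓ MOVNE  r1←0x9b
4: ✓ CMP  NZCV=1001
5: · ADDCS
6: ✓ MOVCC  r0←0x63

VAL = 0x63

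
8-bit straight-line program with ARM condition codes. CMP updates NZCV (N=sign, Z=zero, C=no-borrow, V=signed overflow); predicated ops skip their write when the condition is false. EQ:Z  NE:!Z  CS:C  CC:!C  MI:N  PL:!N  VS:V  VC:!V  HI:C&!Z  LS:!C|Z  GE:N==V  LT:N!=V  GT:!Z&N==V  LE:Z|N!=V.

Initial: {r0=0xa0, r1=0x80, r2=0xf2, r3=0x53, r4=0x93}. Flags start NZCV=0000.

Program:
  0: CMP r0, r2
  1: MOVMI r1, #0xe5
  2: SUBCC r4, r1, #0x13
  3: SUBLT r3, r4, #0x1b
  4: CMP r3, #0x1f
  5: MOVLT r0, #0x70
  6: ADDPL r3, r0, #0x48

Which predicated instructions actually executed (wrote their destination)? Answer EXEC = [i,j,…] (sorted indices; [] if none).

0: ✓ CMP  NZCV=1000
1: ✓ MOVMI  r1←0xe5
2: ✓ SUBCC  r4←0xd2
3: ✓ SUBLT  r3←0xb7
4: ✓ CMP  NZCV=1010
5: ✓ MOVLT  r0←0x70
6: · ADDPL

EXEC = [1,2,3,5]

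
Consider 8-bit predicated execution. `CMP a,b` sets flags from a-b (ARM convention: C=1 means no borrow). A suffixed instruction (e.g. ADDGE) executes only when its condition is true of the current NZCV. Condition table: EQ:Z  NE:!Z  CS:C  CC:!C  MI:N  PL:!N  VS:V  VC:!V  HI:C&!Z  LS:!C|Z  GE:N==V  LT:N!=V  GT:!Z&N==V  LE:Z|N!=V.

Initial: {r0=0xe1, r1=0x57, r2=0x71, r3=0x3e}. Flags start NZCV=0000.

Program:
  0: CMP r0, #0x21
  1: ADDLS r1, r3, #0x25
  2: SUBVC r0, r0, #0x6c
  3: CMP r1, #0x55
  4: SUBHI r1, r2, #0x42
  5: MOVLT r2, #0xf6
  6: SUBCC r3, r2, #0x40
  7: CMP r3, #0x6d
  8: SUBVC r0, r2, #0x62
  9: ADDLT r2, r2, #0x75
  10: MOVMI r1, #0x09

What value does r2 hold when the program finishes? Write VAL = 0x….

[0] flags=1010 → (cmp)
[1] flags=1010 LS?F → skip
[2] flags=1010 VC?T → r0=0x75
[3] flags=0010 → (cmp)
[4] flags=0010 HI?T → r1=0x2f
[5] flags=0010 LT?F → skip
[6] flags=0010 CC?F → skip
[7] flags=1000 → (cmp)
[8] flags=1000 VC?T → r0=0x0f
[9] flags=1000 LT?T → r2=0xe6
[10] flags=1000 MI?T → r1=0x09

VAL = 0xe6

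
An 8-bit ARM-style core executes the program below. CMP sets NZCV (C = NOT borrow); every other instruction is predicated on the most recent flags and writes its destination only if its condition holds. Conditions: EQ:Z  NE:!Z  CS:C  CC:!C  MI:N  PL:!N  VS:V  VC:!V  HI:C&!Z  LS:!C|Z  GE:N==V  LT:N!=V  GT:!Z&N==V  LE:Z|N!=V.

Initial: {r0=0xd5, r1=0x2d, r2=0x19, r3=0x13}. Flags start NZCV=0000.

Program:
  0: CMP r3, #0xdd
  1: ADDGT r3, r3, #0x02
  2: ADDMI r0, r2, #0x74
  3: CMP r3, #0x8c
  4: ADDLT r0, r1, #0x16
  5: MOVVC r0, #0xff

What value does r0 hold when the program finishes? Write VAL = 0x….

VAL = 0xd5

[0] flags=0000 → (cmp)
[1] flags=0000 GT?T → r3=0x15
[2] flags=0000 MI?F → skip
[3] flags=1001 → (cmp)
[4] flags=1001 LT?F → skip
[5] flags=1001 VC?F → skip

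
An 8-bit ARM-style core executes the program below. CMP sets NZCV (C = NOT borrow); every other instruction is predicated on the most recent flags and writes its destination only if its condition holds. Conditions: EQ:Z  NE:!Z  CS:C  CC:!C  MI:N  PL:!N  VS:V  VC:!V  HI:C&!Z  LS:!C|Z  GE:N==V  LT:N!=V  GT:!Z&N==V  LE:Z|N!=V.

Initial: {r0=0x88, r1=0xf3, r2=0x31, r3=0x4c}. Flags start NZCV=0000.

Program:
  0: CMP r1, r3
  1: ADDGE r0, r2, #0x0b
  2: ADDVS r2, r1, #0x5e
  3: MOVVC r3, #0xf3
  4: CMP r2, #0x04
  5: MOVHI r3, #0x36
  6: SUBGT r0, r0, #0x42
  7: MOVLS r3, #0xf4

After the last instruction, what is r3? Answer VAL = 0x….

VAL = 0x36

[0] flags=1010 → (cmp)
[1] flags=1010 GE?F → skip
[2] flags=1010 VS?F → skip
[3] flags=1010 VC?T → r3=0xf3
[4] flags=0010 → (cmp)
[5] flags=0010 HI?T → r3=0x36
[6] flags=0010 GT?T → r0=0x46
[7] flags=0010 LS?F → skip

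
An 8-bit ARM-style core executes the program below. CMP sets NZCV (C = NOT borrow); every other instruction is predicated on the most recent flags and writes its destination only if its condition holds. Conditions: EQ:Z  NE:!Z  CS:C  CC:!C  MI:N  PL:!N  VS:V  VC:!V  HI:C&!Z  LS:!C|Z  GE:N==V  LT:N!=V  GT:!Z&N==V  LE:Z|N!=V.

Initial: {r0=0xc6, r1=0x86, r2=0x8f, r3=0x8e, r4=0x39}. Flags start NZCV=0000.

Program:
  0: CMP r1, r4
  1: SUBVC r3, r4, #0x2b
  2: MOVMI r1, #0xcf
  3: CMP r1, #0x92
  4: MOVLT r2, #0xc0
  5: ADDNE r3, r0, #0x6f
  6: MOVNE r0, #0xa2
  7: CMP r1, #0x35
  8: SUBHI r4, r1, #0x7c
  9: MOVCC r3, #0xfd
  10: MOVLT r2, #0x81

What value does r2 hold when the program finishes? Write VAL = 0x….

[0] flags=0011 → (cmp)
[1] flags=0011 VC?F → skip
[2] flags=0011 MI?F → skip
[3] flags=1000 → (cmp)
[4] flags=1000 LT?T → r2=0xc0
[5] flags=1000 NE?T → r3=0x35
[6] flags=1000 NE?T → r0=0xa2
[7] flags=0011 → (cmp)
[8] flags=0011 HI?T → r4=0x0a
[9] flags=0011 CC?F → skip
[10] flags=0011 LT?T → r2=0x81

VAL = 0x81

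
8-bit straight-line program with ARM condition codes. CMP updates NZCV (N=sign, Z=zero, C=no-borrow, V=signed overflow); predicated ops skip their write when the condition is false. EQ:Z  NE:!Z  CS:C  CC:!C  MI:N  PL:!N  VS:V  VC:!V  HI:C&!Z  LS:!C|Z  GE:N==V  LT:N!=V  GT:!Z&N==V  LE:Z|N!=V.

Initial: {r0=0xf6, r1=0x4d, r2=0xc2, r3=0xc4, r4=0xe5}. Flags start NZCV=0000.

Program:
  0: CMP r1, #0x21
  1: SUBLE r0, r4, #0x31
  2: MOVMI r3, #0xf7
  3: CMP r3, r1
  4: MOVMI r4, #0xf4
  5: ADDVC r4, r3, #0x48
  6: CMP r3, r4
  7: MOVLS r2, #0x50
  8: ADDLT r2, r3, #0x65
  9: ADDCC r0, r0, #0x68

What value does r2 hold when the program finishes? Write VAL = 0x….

[0] flags=0010 → (cmp)
[1] flags=0010 LE?F → skip
[2] flags=0010 MI?F → skip
[3] flags=0011 → (cmp)
[4] flags=0011 MI?F → skip
[5] flags=0011 VC?F → skip
[6] flags=1000 → (cmp)
[7] flags=1000 LS?T → r2=0x50
[8] flags=1000 LT?T → r2=0x29
[9] flags=1000 CC?T → r0=0x5e

VAL = 0x29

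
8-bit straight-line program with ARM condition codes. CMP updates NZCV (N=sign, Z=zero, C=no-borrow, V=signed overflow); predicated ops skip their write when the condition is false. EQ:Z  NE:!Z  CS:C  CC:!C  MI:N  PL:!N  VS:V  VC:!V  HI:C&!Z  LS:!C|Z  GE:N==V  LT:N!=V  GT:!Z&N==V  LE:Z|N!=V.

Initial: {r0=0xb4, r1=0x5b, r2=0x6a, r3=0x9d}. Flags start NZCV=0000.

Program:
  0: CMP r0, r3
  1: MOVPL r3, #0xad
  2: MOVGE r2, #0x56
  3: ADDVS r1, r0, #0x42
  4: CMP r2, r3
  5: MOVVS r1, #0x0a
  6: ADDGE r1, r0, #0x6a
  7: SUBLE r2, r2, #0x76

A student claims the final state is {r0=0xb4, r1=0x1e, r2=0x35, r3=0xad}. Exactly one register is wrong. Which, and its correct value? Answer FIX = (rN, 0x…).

FIX = (r2, 0x56)

0: ✓ CMP  NZCV=0010
1: ✓ MOVPL  r3←0xad
2: ✓ MOVGE  r2←0x56
3: · ADDVS
4: ✓ CMP  NZCV=1001
5: ✓ MOVVS  r1←0x0a
6: ✓ ADDGE  r1←0x1e
7: · SUBLE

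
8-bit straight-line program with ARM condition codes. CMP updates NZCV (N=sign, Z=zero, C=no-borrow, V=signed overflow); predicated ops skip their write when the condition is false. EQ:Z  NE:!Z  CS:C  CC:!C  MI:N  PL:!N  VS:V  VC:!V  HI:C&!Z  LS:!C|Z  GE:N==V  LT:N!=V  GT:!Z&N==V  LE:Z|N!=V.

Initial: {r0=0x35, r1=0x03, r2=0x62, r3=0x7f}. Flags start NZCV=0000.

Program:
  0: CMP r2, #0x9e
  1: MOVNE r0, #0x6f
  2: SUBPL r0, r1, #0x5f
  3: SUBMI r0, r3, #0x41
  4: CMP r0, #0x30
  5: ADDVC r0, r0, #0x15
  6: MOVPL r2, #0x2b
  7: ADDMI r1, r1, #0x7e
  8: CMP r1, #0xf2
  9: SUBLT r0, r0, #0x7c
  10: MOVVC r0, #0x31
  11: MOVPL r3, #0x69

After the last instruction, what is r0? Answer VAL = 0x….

[0] flags=1001 → (cmp)
[1] flags=1001 NE?T → r0=0x6f
[2] flags=1001 PL?F → skip
[3] flags=1001 MI?T → r0=0x3e
[4] flags=0010 → (cmp)
[5] flags=0010 VC?T → r0=0x53
[6] flags=0010 PL?T → r2=0x2b
[7] flags=0010 MI?F → skip
[8] flags=0000 → (cmp)
[9] flags=0000 LT?F → skip
[10] flags=0000 VC?T → r0=0x31
[11] flags=0000 PL?T → r3=0x69

VAL = 0x31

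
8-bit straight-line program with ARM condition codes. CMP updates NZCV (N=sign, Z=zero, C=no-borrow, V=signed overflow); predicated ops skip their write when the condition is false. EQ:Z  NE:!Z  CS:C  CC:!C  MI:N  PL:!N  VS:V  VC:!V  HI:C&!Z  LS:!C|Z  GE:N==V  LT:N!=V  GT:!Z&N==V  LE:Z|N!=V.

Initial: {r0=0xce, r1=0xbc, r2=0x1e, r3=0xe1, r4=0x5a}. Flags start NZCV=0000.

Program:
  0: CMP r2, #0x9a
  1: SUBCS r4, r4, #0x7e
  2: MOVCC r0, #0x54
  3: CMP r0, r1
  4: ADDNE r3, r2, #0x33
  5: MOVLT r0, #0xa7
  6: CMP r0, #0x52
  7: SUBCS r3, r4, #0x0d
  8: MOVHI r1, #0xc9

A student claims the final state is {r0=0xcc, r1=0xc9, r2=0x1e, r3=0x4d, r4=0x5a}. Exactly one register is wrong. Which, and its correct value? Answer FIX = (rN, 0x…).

FIX = (r0, 0x54)

[0] flags=1001 → (cmp)
[1] flags=1001 CS?F → skip
[2] flags=1001 CC?T → r0=0x54
[3] flags=1001 → (cmp)
[4] flags=1001 NE?T → r3=0x51
[5] flags=1001 LT?F → skip
[6] flags=0010 → (cmp)
[7] flags=0010 CS?T → r3=0x4d
[8] flags=0010 HI?T → r1=0xc9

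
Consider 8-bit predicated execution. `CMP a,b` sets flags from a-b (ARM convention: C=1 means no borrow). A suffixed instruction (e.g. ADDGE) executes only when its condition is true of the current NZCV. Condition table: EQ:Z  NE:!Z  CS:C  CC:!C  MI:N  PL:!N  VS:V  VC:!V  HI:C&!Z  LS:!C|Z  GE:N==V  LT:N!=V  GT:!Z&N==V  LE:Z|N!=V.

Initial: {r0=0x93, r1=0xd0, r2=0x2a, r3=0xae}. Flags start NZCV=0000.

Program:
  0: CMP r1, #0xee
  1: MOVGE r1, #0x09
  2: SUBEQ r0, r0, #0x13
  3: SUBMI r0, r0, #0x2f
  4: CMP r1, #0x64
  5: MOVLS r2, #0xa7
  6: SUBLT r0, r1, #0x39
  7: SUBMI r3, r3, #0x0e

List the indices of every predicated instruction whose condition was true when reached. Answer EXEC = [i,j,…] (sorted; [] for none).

[0] flags=1000 → (cmp)
[1] flags=1000 GE?F → skip
[2] flags=1000 EQ?F → skip
[3] flags=1000 MI?T → r0=0x64
[4] flags=0011 → (cmp)
[5] flags=0011 LS?F → skip
[6] flags=0011 LT?T → r0=0x97
[7] flags=0011 MI?F → skip

EXEC = [3,6]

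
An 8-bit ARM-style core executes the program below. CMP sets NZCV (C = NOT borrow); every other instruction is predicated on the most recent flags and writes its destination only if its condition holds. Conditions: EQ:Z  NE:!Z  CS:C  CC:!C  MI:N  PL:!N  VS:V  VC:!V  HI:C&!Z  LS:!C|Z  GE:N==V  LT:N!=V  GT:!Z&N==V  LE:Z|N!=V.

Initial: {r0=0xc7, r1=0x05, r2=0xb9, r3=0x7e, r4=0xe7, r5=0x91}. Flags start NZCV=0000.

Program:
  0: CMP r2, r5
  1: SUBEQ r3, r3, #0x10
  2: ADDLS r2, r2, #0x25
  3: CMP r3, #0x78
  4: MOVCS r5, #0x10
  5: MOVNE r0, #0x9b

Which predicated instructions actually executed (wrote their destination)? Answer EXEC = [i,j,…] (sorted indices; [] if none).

EXEC = [4,5]

[0] flags=0010 → (cmp)
[1] flags=0010 EQ?F → skip
[2] flags=0010 LS?F → skip
[3] flags=0010 → (cmp)
[4] flags=0010 CS?T → r5=0x10
[5] flags=0010 NE?T → r0=0x9b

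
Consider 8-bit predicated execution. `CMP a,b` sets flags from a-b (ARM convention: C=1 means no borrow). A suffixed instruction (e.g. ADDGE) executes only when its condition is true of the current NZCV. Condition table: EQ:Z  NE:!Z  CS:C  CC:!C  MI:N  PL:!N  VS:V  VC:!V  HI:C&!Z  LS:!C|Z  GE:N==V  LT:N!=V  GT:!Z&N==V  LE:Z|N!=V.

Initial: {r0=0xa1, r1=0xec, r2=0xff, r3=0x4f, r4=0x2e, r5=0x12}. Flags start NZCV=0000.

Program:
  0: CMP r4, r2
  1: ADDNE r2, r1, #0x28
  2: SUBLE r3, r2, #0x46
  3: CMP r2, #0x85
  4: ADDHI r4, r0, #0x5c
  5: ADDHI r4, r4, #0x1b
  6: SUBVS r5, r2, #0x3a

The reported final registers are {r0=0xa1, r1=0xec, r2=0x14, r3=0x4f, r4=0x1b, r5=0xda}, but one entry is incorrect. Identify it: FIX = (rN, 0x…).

0: ✓ CMP  NZCV=0000
1: ✓ ADDNE  r2←0x14
2: · SUBLE
3: ✓ CMP  NZCV=1001
4: · ADDHI
5: · ADDHI
6: ✓ SUBVS  r5←0xda

FIX = (r4, 0x2e)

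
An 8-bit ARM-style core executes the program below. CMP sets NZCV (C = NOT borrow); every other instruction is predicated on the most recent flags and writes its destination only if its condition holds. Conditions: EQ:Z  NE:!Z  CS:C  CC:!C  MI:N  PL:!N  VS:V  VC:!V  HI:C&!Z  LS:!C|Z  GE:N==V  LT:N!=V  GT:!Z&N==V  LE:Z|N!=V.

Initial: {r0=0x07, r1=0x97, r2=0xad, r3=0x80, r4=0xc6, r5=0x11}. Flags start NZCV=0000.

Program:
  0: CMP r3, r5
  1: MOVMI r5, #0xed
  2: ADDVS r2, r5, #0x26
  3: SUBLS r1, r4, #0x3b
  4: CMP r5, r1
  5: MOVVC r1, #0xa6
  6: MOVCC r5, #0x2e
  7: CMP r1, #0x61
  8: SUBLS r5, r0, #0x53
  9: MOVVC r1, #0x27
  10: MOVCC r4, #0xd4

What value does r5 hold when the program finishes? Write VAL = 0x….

VAL = 0x2e

[0] flags=0011 → (cmp)
[1] flags=0011 MI?F → skip
[2] flags=0011 VS?T → r2=0x37
[3] flags=0011 LS?F → skip
[4] flags=0000 → (cmp)
[5] flags=0000 VC?T → r1=0xa6
[6] flags=0000 CC?T → r5=0x2e
[7] flags=0011 → (cmp)
[8] flags=0011 LS?F → skip
[9] flags=0011 VC?F → skip
[10] flags=0011 CC?F → skip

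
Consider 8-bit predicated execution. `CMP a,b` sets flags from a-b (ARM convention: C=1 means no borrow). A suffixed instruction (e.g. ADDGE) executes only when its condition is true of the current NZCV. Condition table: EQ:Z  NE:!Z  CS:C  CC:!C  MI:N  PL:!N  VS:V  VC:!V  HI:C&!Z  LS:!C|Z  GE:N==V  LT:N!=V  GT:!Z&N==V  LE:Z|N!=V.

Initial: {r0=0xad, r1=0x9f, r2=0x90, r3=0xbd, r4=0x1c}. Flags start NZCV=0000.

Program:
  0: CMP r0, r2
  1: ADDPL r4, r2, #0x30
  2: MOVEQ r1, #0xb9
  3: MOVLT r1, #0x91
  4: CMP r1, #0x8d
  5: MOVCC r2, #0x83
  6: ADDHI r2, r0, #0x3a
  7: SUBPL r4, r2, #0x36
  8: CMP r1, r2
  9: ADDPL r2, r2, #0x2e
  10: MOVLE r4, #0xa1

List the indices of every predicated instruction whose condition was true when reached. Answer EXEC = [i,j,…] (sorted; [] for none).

EXEC = [1,6,7,10]

0: ✓ CMP  NZCV=0010
1: ✓ ADDPL  r4←0xc0
2: · MOVEQ
3: · MOVLT
4: ✓ CMP  NZCV=0010
5: · MOVCC
6: ✓ ADDHI  r2←0xe7
7: ✓ SUBPL  r4←0xb1
8: ✓ CMP  NZCV=1000
9: · ADDPL
10: ✓ MOVLE  r4←0xa1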